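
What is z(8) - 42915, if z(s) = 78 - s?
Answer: -42845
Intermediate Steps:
z(8) - 42915 = (78 - 1*8) - 42915 = (78 - 8) - 42915 = 70 - 42915 = -42845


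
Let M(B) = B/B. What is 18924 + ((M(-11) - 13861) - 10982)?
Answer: -5918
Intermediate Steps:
M(B) = 1
18924 + ((M(-11) - 13861) - 10982) = 18924 + ((1 - 13861) - 10982) = 18924 + (-13860 - 10982) = 18924 - 24842 = -5918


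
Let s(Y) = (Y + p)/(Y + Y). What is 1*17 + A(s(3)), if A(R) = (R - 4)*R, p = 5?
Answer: 121/9 ≈ 13.444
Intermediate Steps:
s(Y) = (5 + Y)/(2*Y) (s(Y) = (Y + 5)/(Y + Y) = (5 + Y)/((2*Y)) = (5 + Y)*(1/(2*Y)) = (5 + Y)/(2*Y))
A(R) = R*(-4 + R) (A(R) = (-4 + R)*R = R*(-4 + R))
1*17 + A(s(3)) = 1*17 + ((½)*(5 + 3)/3)*(-4 + (½)*(5 + 3)/3) = 17 + ((½)*(⅓)*8)*(-4 + (½)*(⅓)*8) = 17 + 4*(-4 + 4/3)/3 = 17 + (4/3)*(-8/3) = 17 - 32/9 = 121/9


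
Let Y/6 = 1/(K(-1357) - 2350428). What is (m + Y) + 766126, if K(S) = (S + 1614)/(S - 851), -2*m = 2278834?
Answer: -1937285205703019/5189745281 ≈ -3.7329e+5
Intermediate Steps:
m = -1139417 (m = -½*2278834 = -1139417)
K(S) = (1614 + S)/(-851 + S)
Y = -13248/5189745281 (Y = 6/((1614 - 1357)/(-851 - 1357) - 2350428) = 6/(257/(-2208) - 2350428) = 6/(-1/2208*257 - 2350428) = 6/(-257/2208 - 2350428) = 6/(-5189745281/2208) = 6*(-2208/5189745281) = -13248/5189745281 ≈ -2.5527e-6)
(m + Y) + 766126 = (-1139417 - 13248/5189745281) + 766126 = -5913283998854425/5189745281 + 766126 = -1937285205703019/5189745281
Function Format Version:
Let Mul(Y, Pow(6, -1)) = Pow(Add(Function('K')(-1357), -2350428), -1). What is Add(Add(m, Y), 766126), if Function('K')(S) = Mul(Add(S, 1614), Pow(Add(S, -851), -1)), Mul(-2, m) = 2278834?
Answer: Rational(-1937285205703019, 5189745281) ≈ -3.7329e+5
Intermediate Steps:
m = -1139417 (m = Mul(Rational(-1, 2), 2278834) = -1139417)
Function('K')(S) = Mul(Pow(Add(-851, S), -1), Add(1614, S)) (Function('K')(S) = Mul(Add(1614, S), Pow(Add(-851, S), -1)) = Mul(Pow(Add(-851, S), -1), Add(1614, S)))
Y = Rational(-13248, 5189745281) (Y = Mul(6, Pow(Add(Mul(Pow(Add(-851, -1357), -1), Add(1614, -1357)), -2350428), -1)) = Mul(6, Pow(Add(Mul(Pow(-2208, -1), 257), -2350428), -1)) = Mul(6, Pow(Add(Mul(Rational(-1, 2208), 257), -2350428), -1)) = Mul(6, Pow(Add(Rational(-257, 2208), -2350428), -1)) = Mul(6, Pow(Rational(-5189745281, 2208), -1)) = Mul(6, Rational(-2208, 5189745281)) = Rational(-13248, 5189745281) ≈ -2.5527e-6)
Add(Add(m, Y), 766126) = Add(Add(-1139417, Rational(-13248, 5189745281)), 766126) = Add(Rational(-5913283998854425, 5189745281), 766126) = Rational(-1937285205703019, 5189745281)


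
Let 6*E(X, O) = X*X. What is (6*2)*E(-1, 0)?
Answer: 2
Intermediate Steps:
E(X, O) = X²/6 (E(X, O) = (X*X)/6 = X²/6)
(6*2)*E(-1, 0) = (6*2)*((⅙)*(-1)²) = 12*((⅙)*1) = 12*(⅙) = 2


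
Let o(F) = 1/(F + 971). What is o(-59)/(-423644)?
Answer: -1/386363328 ≈ -2.5882e-9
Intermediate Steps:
o(F) = 1/(971 + F)
o(-59)/(-423644) = 1/((971 - 59)*(-423644)) = -1/423644/912 = (1/912)*(-1/423644) = -1/386363328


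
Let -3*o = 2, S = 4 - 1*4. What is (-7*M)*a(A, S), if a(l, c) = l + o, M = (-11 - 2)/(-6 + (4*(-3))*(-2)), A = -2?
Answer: -364/27 ≈ -13.481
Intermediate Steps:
S = 0 (S = 4 - 4 = 0)
M = -13/18 (M = -13/(-6 - 12*(-2)) = -13/(-6 + 24) = -13/18 ≈ -0.72222)
o = -2/3 (o = -1/3*2 = -2/3 ≈ -0.66667)
a(l, c) = -2/3 + l (a(l, c) = l - 2/3 = -2/3 + l)
(-7*M)*a(A, S) = (-7*(-13/18))*(-2/3 - 2) = (91/18)*(-8/3) = -364/27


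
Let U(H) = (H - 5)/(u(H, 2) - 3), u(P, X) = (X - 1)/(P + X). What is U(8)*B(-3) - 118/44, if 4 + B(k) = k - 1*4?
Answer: 5549/638 ≈ 8.6975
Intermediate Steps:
B(k) = -8 + k (B(k) = -4 + (k - 1*4) = -4 + (k - 4) = -4 + (-4 + k) = -8 + k)
u(P, X) = (-1 + X)/(P + X)
U(H) = (-5 + H)/(-3 + 1/(2 + H)) (U(H) = (H - 5)/((-1 + 2)/(H + 2) - 3) = (-5 + H)/(1/(2 + H) - 3) = (-5 + H)/(-3 + 1/(2 + H)))
U(8)*B(-3) - 118/44 = (-(-5 + 8)*(2 + 8)/(5 + 3*8))*(-8 - 3) - 118/44 = -1*3*10/(5 + 24)*(-11) - 118*1/44 = -1*3*10/29*(-11) - 59/22 = -1*1/29*3*10*(-11) - 59/22 = -30/29*(-11) - 59/22 = 330/29 - 59/22 = 5549/638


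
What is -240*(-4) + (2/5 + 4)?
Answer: 4822/5 ≈ 964.40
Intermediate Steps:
-240*(-4) + (2/5 + 4) = -30*(-32) + (2*(⅕) + 4) = 960 + (⅖ + 4) = 960 + 22/5 = 4822/5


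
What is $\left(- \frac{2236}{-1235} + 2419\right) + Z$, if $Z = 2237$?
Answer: $\frac{442492}{95} \approx 4657.8$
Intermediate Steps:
$\left(- \frac{2236}{-1235} + 2419\right) + Z = \left(- \frac{2236}{-1235} + 2419\right) + 2237 = \left(\left(-2236\right) \left(- \frac{1}{1235}\right) + 2419\right) + 2237 = \left(\frac{172}{95} + 2419\right) + 2237 = \frac{229977}{95} + 2237 = \frac{442492}{95}$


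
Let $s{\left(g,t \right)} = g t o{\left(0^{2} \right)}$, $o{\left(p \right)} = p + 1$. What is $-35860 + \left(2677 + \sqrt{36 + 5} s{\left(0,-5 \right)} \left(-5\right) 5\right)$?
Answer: $-33183$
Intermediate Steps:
$o{\left(p \right)} = 1 + p$
$s{\left(g,t \right)} = g t$ ($s{\left(g,t \right)} = g t \left(1 + 0^{2}\right) = g t \left(1 + 0\right) = g t 1 = g t$)
$-35860 + \left(2677 + \sqrt{36 + 5} s{\left(0,-5 \right)} \left(-5\right) 5\right) = -35860 + \left(2677 + \sqrt{36 + 5} \cdot 0 \left(-5\right) \left(-5\right) 5\right) = -35860 + \left(2677 + \sqrt{41} \cdot 0 \left(-5\right) 5\right) = -35860 + \left(2677 + \sqrt{41} \cdot 0 \cdot 5\right) = -35860 + \left(2677 + \sqrt{41} \cdot 0\right) = -35860 + \left(2677 + 0\right) = -35860 + 2677 = -33183$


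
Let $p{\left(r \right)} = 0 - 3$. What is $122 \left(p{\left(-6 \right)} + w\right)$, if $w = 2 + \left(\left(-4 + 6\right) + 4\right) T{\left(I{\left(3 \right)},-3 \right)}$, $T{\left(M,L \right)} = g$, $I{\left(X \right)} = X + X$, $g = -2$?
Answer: $-1586$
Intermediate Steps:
$I{\left(X \right)} = 2 X$
$T{\left(M,L \right)} = -2$
$w = -10$ ($w = 2 + \left(\left(-4 + 6\right) + 4\right) \left(-2\right) = 2 + \left(2 + 4\right) \left(-2\right) = 2 + 6 \left(-2\right) = 2 - 12 = -10$)
$p{\left(r \right)} = -3$ ($p{\left(r \right)} = 0 - 3 = -3$)
$122 \left(p{\left(-6 \right)} + w\right) = 122 \left(-3 - 10\right) = 122 \left(-13\right) = -1586$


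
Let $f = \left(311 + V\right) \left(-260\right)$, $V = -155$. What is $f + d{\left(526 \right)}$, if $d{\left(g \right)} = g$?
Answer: $-40034$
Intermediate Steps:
$f = -40560$ ($f = \left(311 - 155\right) \left(-260\right) = 156 \left(-260\right) = -40560$)
$f + d{\left(526 \right)} = -40560 + 526 = -40034$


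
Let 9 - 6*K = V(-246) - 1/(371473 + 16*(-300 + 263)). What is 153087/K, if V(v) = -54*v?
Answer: -15484652631/223792967 ≈ -69.192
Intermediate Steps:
K = -2461722637/1112643 (K = 3/2 - (-54*(-246) - 1/(371473 + 16*(-300 + 263)))/6 = 3/2 - (13284 - 1/(371473 + 16*(-37)))/6 = 3/2 - (13284 - 1/(371473 - 592))/6 = 3/2 - (13284 - 1/370881)/6 = 3/2 - ⅙*4926783203/370881 = 3/2 - 4926783203/2225286 = -2461722637/1112643 ≈ -2212.5)
153087/K = 153087/(-2461722637/1112643) = 153087*(-1112643/2461722637) = -15484652631/223792967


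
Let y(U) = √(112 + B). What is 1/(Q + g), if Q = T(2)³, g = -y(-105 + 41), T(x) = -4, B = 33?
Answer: -64/3951 + √145/3951 ≈ -0.013151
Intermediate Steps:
y(U) = √145 (y(U) = √(112 + 33) = √145)
g = -√145 ≈ -12.042
Q = -64 (Q = (-4)³ = -64)
1/(Q + g) = 1/(-64 - √145)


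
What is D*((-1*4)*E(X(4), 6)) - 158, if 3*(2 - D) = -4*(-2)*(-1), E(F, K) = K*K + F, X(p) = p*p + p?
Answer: -3610/3 ≈ -1203.3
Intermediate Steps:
X(p) = p + p**2 (X(p) = p**2 + p = p + p**2)
E(F, K) = F + K**2 (E(F, K) = K**2 + F = F + K**2)
D = 14/3 (D = 2 - (-4*(-2))*(-1)/3 = 2 - 8*(-1)/3 = 2 - 1/3*(-8) = 2 + 8/3 = 14/3 ≈ 4.6667)
D*((-1*4)*E(X(4), 6)) - 158 = 14*((-1*4)*(4*(1 + 4) + 6**2))/3 - 158 = 14*(-4*(4*5 + 36))/3 - 158 = 14*(-4*(20 + 36))/3 - 158 = 14*(-4*56)/3 - 158 = (14/3)*(-224) - 158 = -3136/3 - 158 = -3610/3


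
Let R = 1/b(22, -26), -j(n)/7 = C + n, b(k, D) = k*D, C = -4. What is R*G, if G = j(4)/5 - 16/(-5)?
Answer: -4/715 ≈ -0.0055944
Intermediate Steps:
b(k, D) = D*k
j(n) = 28 - 7*n (j(n) = -7*(-4 + n) = 28 - 7*n)
G = 16/5 (G = (28 - 7*4)/5 - 16/(-5) = (28 - 28)*(⅕) - 16*(-⅕) = 0*(⅕) + 16/5 = 0 + 16/5 = 16/5 ≈ 3.2000)
R = -1/572 (R = 1/(-26*22) = 1/(-572) = -1/572 ≈ -0.0017483)
R*G = -1/572*16/5 = -4/715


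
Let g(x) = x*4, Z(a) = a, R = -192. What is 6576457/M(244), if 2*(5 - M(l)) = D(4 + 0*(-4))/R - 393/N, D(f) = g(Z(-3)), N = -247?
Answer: 51980316128/32985 ≈ 1.5759e+6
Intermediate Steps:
g(x) = 4*x
D(f) = -12 (D(f) = 4*(-3) = -12)
M(l) = 32985/7904 (M(l) = 5 - (-12/(-192) - 393/(-247))/2 = 5 - (-12*(-1/192) - 393*(-1/247))/2 = 5 - (1/16 + 393/247)/2 = 5 - ½*6535/3952 = 5 - 6535/7904 = 32985/7904)
6576457/M(244) = 6576457/(32985/7904) = 6576457*(7904/32985) = 51980316128/32985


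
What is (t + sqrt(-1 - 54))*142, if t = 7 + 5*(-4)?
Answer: -1846 + 142*I*sqrt(55) ≈ -1846.0 + 1053.1*I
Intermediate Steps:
t = -13 (t = 7 - 20 = -13)
(t + sqrt(-1 - 54))*142 = (-13 + sqrt(-1 - 54))*142 = (-13 + sqrt(-55))*142 = (-13 + I*sqrt(55))*142 = -1846 + 142*I*sqrt(55)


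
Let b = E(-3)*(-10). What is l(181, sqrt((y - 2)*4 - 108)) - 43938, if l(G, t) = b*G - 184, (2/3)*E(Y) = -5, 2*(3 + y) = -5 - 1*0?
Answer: -30547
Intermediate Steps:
y = -11/2 (y = -3 + (-5 - 1*0)/2 = -3 + (-5 + 0)/2 = -3 + (1/2)*(-5) = -3 - 5/2 = -11/2 ≈ -5.5000)
E(Y) = -15/2 (E(Y) = (3/2)*(-5) = -15/2)
b = 75 (b = -15/2*(-10) = 75)
l(G, t) = -184 + 75*G (l(G, t) = 75*G - 184 = -184 + 75*G)
l(181, sqrt((y - 2)*4 - 108)) - 43938 = (-184 + 75*181) - 43938 = (-184 + 13575) - 43938 = 13391 - 43938 = -30547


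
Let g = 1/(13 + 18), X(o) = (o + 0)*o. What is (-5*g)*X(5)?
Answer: -125/31 ≈ -4.0323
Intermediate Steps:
X(o) = o**2 (X(o) = o*o = o**2)
g = 1/31 ≈ 0.032258
(-5*g)*X(5) = -5*1/31*5**2 = -5/31*25 = -125/31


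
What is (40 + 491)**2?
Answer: 281961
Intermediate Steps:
(40 + 491)**2 = 531**2 = 281961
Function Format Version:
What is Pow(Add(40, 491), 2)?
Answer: 281961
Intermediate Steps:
Pow(Add(40, 491), 2) = Pow(531, 2) = 281961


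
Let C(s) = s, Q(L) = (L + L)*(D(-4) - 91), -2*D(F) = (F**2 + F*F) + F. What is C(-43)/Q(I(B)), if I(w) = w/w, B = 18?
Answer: 43/210 ≈ 0.20476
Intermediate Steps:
D(F) = -F**2 - F/2 (D(F) = -((F**2 + F*F) + F)/2 = -((F**2 + F**2) + F)/2 = -(2*F**2 + F)/2 = -(F + 2*F**2)/2 = -F**2 - F/2)
I(w) = 1
Q(L) = -210*L (Q(L) = (L + L)*(-1*(-4)*(1/2 - 4) - 91) = (2*L)*(-1*(-4)*(-7/2) - 91) = (2*L)*(-14 - 91) = (2*L)*(-105) = -210*L)
C(-43)/Q(I(B)) = -43/((-210*1)) = -43/(-210) = -43*(-1/210) = 43/210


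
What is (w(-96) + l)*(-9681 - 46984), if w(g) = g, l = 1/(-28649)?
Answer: 155846032825/28649 ≈ 5.4398e+6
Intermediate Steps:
l = -1/28649 ≈ -3.4905e-5
(w(-96) + l)*(-9681 - 46984) = (-96 - 1/28649)*(-9681 - 46984) = -2750305/28649*(-56665) = 155846032825/28649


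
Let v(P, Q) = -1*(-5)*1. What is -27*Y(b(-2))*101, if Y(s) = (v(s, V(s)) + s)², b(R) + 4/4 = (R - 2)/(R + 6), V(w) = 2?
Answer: -24543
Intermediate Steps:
v(P, Q) = 5 (v(P, Q) = 5*1 = 5)
b(R) = -1 + (-2 + R)/(6 + R) (b(R) = -1 + (R - 2)/(R + 6) = -1 + (-2 + R)/(6 + R))
Y(s) = (5 + s)²
-27*Y(b(-2))*101 = -27*(5 - 8/(6 - 2))²*101 = -27*(5 - 8/4)²*101 = -27*(5 - 8*¼)²*101 = -27*(5 - 2)²*101 = -27*3²*101 = -27*9*101 = -243*101 = -24543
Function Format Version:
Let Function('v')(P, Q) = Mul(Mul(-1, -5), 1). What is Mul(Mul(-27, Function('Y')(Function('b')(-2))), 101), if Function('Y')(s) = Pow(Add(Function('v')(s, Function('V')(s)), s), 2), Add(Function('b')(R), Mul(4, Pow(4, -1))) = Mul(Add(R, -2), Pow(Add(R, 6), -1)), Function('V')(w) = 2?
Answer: -24543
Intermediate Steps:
Function('v')(P, Q) = 5 (Function('v')(P, Q) = Mul(5, 1) = 5)
Function('b')(R) = Add(-1, Mul(Pow(Add(6, R), -1), Add(-2, R))) (Function('b')(R) = Add(-1, Mul(Add(R, -2), Pow(Add(R, 6), -1))) = Add(-1, Mul(Add(-2, R), Pow(Add(6, R), -1))) = Add(-1, Mul(Pow(Add(6, R), -1), Add(-2, R))))
Function('Y')(s) = Pow(Add(5, s), 2)
Mul(Mul(-27, Function('Y')(Function('b')(-2))), 101) = Mul(Mul(-27, Pow(Add(5, Mul(-8, Pow(Add(6, -2), -1))), 2)), 101) = Mul(Mul(-27, Pow(Add(5, Mul(-8, Pow(4, -1))), 2)), 101) = Mul(Mul(-27, Pow(Add(5, Mul(-8, Rational(1, 4))), 2)), 101) = Mul(Mul(-27, Pow(Add(5, -2), 2)), 101) = Mul(Mul(-27, Pow(3, 2)), 101) = Mul(Mul(-27, 9), 101) = Mul(-243, 101) = -24543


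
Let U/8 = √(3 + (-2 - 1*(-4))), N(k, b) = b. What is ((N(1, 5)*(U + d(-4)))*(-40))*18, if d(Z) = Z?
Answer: 14400 - 28800*√5 ≈ -49999.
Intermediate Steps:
U = 8*√5 (U = 8*√(3 + (-2 - 1*(-4))) = 8*√(3 + (-2 + 4)) = 8*√(3 + 2) = 8*√5 ≈ 17.889)
((N(1, 5)*(U + d(-4)))*(-40))*18 = ((5*(8*√5 - 4))*(-40))*18 = ((5*(-4 + 8*√5))*(-40))*18 = ((-20 + 40*√5)*(-40))*18 = (800 - 1600*√5)*18 = 14400 - 28800*√5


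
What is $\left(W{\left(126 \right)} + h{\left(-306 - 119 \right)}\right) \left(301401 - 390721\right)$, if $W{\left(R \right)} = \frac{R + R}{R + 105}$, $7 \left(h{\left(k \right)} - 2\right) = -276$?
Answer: $3245680$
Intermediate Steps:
$h{\left(k \right)} = - \frac{262}{7}$ ($h{\left(k \right)} = 2 + \frac{1}{7} \left(-276\right) = 2 - \frac{276}{7} = - \frac{262}{7}$)
$W{\left(R \right)} = \frac{2 R}{105 + R}$
$\left(W{\left(126 \right)} + h{\left(-306 - 119 \right)}\right) \left(301401 - 390721\right) = \left(2 \cdot 126 \frac{1}{105 + 126} - \frac{262}{7}\right) \left(301401 - 390721\right) = \left(2 \cdot 126 \cdot \frac{1}{231} - \frac{262}{7}\right) \left(-89320\right) = \left(\frac{12}{11} - \frac{262}{7}\right) \left(-89320\right) = \left(- \frac{2798}{77}\right) \left(-89320\right) = 3245680$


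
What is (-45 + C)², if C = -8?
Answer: 2809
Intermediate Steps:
(-45 + C)² = (-45 - 8)² = (-53)² = 2809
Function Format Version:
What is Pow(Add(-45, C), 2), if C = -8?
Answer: 2809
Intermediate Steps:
Pow(Add(-45, C), 2) = Pow(Add(-45, -8), 2) = Pow(-53, 2) = 2809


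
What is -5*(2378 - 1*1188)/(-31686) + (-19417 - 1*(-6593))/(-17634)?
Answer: 42605297/46562577 ≈ 0.91501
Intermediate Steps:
-5*(2378 - 1*1188)/(-31686) + (-19417 - 1*(-6593))/(-17634) = -5*(2378 - 1188)*(-1/31686) + (-19417 + 6593)*(-1/17634) = -5*1190*(-1/31686) - 12824*(-1/17634) = -5950*(-1/31686) + 6412/8817 = 2975/15843 + 6412/8817 = 42605297/46562577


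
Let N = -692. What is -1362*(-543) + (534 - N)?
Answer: 740792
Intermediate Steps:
-1362*(-543) + (534 - N) = -1362*(-543) + (534 - 1*(-692)) = 739566 + (534 + 692) = 739566 + 1226 = 740792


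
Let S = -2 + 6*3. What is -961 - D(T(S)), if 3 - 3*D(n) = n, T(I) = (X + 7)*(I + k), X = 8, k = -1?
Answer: -887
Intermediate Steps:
S = 16 (S = -2 + 18 = 16)
T(I) = -15 + 15*I (T(I) = (8 + 7)*(I - 1) = 15*(-1 + I) = -15 + 15*I)
D(n) = 1 - n/3
-961 - D(T(S)) = -961 - (1 - (-15 + 15*16)/3) = -961 - (1 - (-15 + 240)/3) = -961 - (1 - 1/3*225) = -961 - (1 - 75) = -961 - 1*(-74) = -961 + 74 = -887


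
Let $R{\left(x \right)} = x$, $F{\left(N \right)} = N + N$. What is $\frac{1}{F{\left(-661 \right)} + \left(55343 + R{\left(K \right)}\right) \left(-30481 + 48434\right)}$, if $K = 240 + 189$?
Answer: $\frac{1}{1001273394} \approx 9.9873 \cdot 10^{-10}$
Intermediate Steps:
$K = 429$
$F{\left(N \right)} = 2 N$
$\frac{1}{F{\left(-661 \right)} + \left(55343 + R{\left(K \right)}\right) \left(-30481 + 48434\right)} = \frac{1}{2 \left(-661\right) + \left(55343 + 429\right) \left(-30481 + 48434\right)} = \frac{1}{-1322 + 55772 \cdot 17953} = \frac{1}{-1322 + 1001274716} = \frac{1}{1001273394}$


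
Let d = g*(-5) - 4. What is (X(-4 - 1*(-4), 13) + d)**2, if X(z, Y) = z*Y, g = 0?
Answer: 16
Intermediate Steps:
X(z, Y) = Y*z
d = -4 (d = 0*(-5) - 4 = 0 - 4 = -4)
(X(-4 - 1*(-4), 13) + d)**2 = (13*(-4 - 1*(-4)) - 4)**2 = (13*(-4 + 4) - 4)**2 = (13*0 - 4)**2 = (0 - 4)**2 = (-4)**2 = 16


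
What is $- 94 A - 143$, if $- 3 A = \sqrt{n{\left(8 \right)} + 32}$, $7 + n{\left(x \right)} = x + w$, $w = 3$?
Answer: $45$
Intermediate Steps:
$n{\left(x \right)} = -4 + x$ ($n{\left(x \right)} = -7 + \left(x + 3\right) = -7 + \left(3 + x\right) = -4 + x$)
$A = -2$ ($A = - \frac{\sqrt{\left(-4 + 8\right) + 32}}{3} = - \frac{\sqrt{4 + 32}}{3} = - \frac{\sqrt{36}}{3} = \left(- \frac{1}{3}\right) 6 = -2$)
$- 94 A - 143 = \left(-94\right) \left(-2\right) - 143 = 188 - 143 = 45$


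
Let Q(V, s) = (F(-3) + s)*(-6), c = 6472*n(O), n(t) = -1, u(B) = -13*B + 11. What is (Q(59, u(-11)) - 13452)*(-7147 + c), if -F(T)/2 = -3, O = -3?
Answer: 196277028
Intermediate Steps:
F(T) = 6 (F(T) = -2*(-3) = 6)
u(B) = 11 - 13*B
c = -6472 (c = 6472*(-1) = -6472)
Q(V, s) = -36 - 6*s (Q(V, s) = (6 + s)*(-6) = -36 - 6*s)
(Q(59, u(-11)) - 13452)*(-7147 + c) = ((-36 - 6*(11 - 13*(-11))) - 13452)*(-7147 - 6472) = ((-36 - 6*(11 + 143)) - 13452)*(-13619) = ((-36 - 6*154) - 13452)*(-13619) = ((-36 - 924) - 13452)*(-13619) = (-960 - 13452)*(-13619) = -14412*(-13619) = 196277028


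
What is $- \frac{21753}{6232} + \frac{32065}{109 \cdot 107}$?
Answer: $- \frac{53876159}{72683816} \approx -0.74124$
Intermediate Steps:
$- \frac{21753}{6232} + \frac{32065}{109 \cdot 107} = \left(-21753\right) \frac{1}{6232} + \frac{32065}{11663} = - \frac{21753}{6232} + 32065 \cdot \frac{1}{11663} = - \frac{21753}{6232} + \frac{32065}{11663} = - \frac{53876159}{72683816}$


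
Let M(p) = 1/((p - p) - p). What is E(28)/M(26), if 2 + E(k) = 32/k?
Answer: 156/7 ≈ 22.286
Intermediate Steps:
E(k) = -2 + 32/k
M(p) = -1/p (M(p) = 1/(0 - p) = 1/(-p) = -1/p)
E(28)/M(26) = (-2 + 32/28)/((-1/26)) = (-2 + 32*(1/28))/((-1*1/26)) = (-2 + 8/7)/(-1/26) = -6/7*(-26) = 156/7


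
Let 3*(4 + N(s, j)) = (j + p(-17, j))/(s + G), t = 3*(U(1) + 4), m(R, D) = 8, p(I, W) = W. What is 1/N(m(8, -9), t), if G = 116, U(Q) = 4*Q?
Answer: -31/120 ≈ -0.25833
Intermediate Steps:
t = 24 (t = 3*(4*1 + 4) = 3*(4 + 4) = 3*8 = 24)
N(s, j) = -4 + 2*j/(3*(116 + s)) (N(s, j) = -4 + ((j + j)/(s + 116))/3 = -4 + ((2*j)/(116 + s))/3 = -4 + (2*j/(116 + s))/3 = -4 + 2*j/(3*(116 + s)))
1/N(m(8, -9), t) = 1/(2*(-696 + 24 - 6*8)/(3*(116 + 8))) = 1/((⅔)*(-696 + 24 - 48)/124) = 1/((⅔)*(1/124)*(-720)) = 1/(-120/31) = -31/120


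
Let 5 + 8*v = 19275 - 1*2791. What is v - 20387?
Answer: -146617/8 ≈ -18327.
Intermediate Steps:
v = 16479/8 (v = -5/8 + (19275 - 1*2791)/8 = -5/8 + (19275 - 2791)/8 = -5/8 + (⅛)*16484 = -5/8 + 4121/2 = 16479/8 ≈ 2059.9)
v - 20387 = 16479/8 - 20387 = -146617/8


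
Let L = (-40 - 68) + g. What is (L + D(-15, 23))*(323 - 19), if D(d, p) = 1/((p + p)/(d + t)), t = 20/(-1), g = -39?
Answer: -1033144/23 ≈ -44919.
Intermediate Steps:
t = -20 (t = 20*(-1) = -20)
L = -147 (L = (-40 - 68) - 39 = -108 - 39 = -147)
D(d, p) = (-20 + d)/(2*p) (D(d, p) = 1/((p + p)/(d - 20)) = 1/((2*p)/(-20 + d)) = 1/(2*p/(-20 + d)) = (-20 + d)/(2*p))
(L + D(-15, 23))*(323 - 19) = (-147 + (½)*(-20 - 15)/23)*(323 - 19) = (-147 + (½)*(1/23)*(-35))*304 = (-147 - 35/46)*304 = -6797/46*304 = -1033144/23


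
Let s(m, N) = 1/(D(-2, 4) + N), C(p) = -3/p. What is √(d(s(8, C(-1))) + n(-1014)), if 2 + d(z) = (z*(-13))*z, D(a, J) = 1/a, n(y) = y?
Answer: 6*I*√707/5 ≈ 31.907*I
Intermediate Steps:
s(m, N) = 1/(-½ + N) (s(m, N) = 1/(1/(-2) + N) = 1/(-½ + N))
d(z) = -2 - 13*z² (d(z) = -2 + (z*(-13))*z = -2 + (-13*z)*z = -2 - 13*z²)
√(d(s(8, C(-1))) + n(-1014)) = √((-2 - 13*4/(-1 + 2*(-3/(-1)))²) - 1014) = √((-2 - 13*4/(-1 + 2*(-3*(-1)))²) - 1014) = √((-2 - 13*4/(-1 + 2*3)²) - 1014) = √((-2 - 13*4/(-1 + 6)²) - 1014) = √((-2 - 13*(2/5)²) - 1014) = √((-2 - 13*(2*(⅕))²) - 1014) = √((-2 - 13*(⅖)²) - 1014) = √((-2 - 13*4/25) - 1014) = √((-2 - 52/25) - 1014) = √(-102/25 - 1014) = √(-25452/25) = 6*I*√707/5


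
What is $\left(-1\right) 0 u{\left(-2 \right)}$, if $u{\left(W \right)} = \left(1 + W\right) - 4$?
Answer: $0$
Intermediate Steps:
$u{\left(W \right)} = -3 + W$ ($u{\left(W \right)} = \left(1 + W\right) - 4 = -3 + W$)
$\left(-1\right) 0 u{\left(-2 \right)} = \left(-1\right) 0 \left(-3 - 2\right) = 0 \left(-5\right) = 0$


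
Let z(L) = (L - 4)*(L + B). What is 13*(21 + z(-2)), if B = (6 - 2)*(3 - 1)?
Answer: -195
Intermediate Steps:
B = 8 (B = 4*2 = 8)
z(L) = (-4 + L)*(8 + L) (z(L) = (L - 4)*(L + 8) = (-4 + L)*(8 + L))
13*(21 + z(-2)) = 13*(21 + (-32 + (-2)² + 4*(-2))) = 13*(21 + (-32 + 4 - 8)) = 13*(21 - 36) = 13*(-15) = -195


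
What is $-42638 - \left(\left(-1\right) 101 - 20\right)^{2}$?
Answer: $-57279$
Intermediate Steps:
$-42638 - \left(\left(-1\right) 101 - 20\right)^{2} = -42638 - \left(-101 - 20\right)^{2} = -42638 - \left(-121\right)^{2} = -42638 - 14641 = -57279$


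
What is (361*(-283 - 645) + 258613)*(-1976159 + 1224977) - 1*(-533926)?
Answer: 57387082816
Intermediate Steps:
(361*(-283 - 645) + 258613)*(-1976159 + 1224977) - 1*(-533926) = (361*(-928) + 258613)*(-751182) + 533926 = (-335008 + 258613)*(-751182) + 533926 = -76395*(-751182) + 533926 = 57386548890 + 533926 = 57387082816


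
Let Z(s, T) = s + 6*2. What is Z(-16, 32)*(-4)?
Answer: 16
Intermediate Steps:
Z(s, T) = 12 + s (Z(s, T) = s + 12 = 12 + s)
Z(-16, 32)*(-4) = (12 - 16)*(-4) = -4*(-4) = 16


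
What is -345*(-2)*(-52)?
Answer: -35880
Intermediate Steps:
-345*(-2)*(-52) = -69*(-10)*(-52) = 690*(-52) = -35880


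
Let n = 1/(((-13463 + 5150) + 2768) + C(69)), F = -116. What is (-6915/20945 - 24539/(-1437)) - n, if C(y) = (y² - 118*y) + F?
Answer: 101277599177/6047684434 ≈ 16.747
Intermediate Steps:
C(y) = -116 + y² - 118*y (C(y) = (y² - 118*y) - 116 = -116 + y² - 118*y)
n = -1/9042 (n = 1/(((-13463 + 5150) + 2768) + (-116 + 69² - 118*69)) = 1/((-8313 + 2768) + (-116 + 4761 - 8142)) = 1/(-5545 - 3497) = 1/(-9042) = -1/9042 ≈ -0.00011060)
(-6915/20945 - 24539/(-1437)) - n = (-6915/20945 - 24539/(-1437)) - 1*(-1/9042) = (-6915*1/20945 - 24539*(-1/1437)) + 1/9042 = (-1383/4189 + 24539/1437) + 1/9042 = 100806500/6019593 + 1/9042 = 101277599177/6047684434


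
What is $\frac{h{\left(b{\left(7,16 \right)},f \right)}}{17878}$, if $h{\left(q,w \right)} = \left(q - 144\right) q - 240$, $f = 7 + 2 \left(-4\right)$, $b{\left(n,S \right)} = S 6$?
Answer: $- \frac{2424}{8939} \approx -0.27117$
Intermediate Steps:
$b{\left(n,S \right)} = 6 S$
$f = -1$ ($f = 7 - 8 = -1$)
$h{\left(q,w \right)} = -240 + q \left(-144 + q\right)$ ($h{\left(q,w \right)} = \left(q - 144\right) q - 240 = \left(-144 + q\right) q - 240 = q \left(-144 + q\right) - 240 = -240 + q \left(-144 + q\right)$)
$\frac{h{\left(b{\left(7,16 \right)},f \right)}}{17878} = \frac{-240 + \left(6 \cdot 16\right)^{2} - 144 \cdot 6 \cdot 16}{17878} = \left(-240 + 96^{2} - 13824\right) \frac{1}{17878} = \left(-240 + 9216 - 13824\right) \frac{1}{17878} = \left(-4848\right) \frac{1}{17878} = - \frac{2424}{8939}$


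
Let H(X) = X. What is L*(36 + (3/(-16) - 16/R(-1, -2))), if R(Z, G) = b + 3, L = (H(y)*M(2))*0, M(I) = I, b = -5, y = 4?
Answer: 0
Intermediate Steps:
L = 0 (L = (4*2)*0 = 8*0 = 0)
R(Z, G) = -2 (R(Z, G) = -5 + 3 = -2)
L*(36 + (3/(-16) - 16/R(-1, -2))) = 0*(36 + (3/(-16) - 16/(-2))) = 0*(36 + (3*(-1/16) - 16*(-½))) = 0*(36 + (-3/16 + 8)) = 0*(36 + 125/16) = 0*(701/16) = 0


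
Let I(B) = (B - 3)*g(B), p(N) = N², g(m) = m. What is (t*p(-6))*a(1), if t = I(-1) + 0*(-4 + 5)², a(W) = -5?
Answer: -720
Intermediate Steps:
I(B) = B*(-3 + B) (I(B) = (B - 3)*B = (-3 + B)*B = B*(-3 + B))
t = 4 (t = -(-3 - 1) + 0*(-4 + 5)² = -1*(-4) + 0*1² = 4 + 0*1 = 4 + 0 = 4)
(t*p(-6))*a(1) = (4*(-6)²)*(-5) = (4*36)*(-5) = 144*(-5) = -720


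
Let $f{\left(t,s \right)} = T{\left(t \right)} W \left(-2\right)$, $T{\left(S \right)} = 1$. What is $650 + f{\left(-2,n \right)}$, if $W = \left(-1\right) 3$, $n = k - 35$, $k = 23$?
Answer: $656$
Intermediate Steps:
$n = -12$ ($n = 23 - 35 = -12$)
$W = -3$
$f{\left(t,s \right)} = 6$ ($f{\left(t,s \right)} = 1 \left(-3\right) \left(-2\right) = \left(-3\right) \left(-2\right) = 6$)
$650 + f{\left(-2,n \right)} = 650 + 6 = 656$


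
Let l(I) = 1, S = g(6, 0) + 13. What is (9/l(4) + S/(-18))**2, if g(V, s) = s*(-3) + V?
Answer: 20449/324 ≈ 63.114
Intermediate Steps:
g(V, s) = V - 3*s (g(V, s) = -3*s + V = V - 3*s)
S = 19 (S = (6 - 3*0) + 13 = (6 + 0) + 13 = 6 + 13 = 19)
(9/l(4) + S/(-18))**2 = (9/1 + 19/(-18))**2 = (9*1 + 19*(-1/18))**2 = (9 - 19/18)**2 = (143/18)**2 = 20449/324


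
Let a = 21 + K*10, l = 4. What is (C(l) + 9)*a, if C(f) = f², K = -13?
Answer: -2725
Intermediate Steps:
a = -109 (a = 21 - 13*10 = 21 - 130 = -109)
(C(l) + 9)*a = (4² + 9)*(-109) = (16 + 9)*(-109) = 25*(-109) = -2725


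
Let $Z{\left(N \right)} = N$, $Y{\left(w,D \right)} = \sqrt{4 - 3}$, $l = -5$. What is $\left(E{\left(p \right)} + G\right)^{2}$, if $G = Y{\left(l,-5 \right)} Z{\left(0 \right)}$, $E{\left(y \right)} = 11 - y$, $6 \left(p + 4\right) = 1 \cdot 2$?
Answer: $\frac{1936}{9} \approx 215.11$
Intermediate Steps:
$p = - \frac{11}{3}$ ($p = -4 + \frac{1 \cdot 2}{6} = -4 + \frac{1}{6} \cdot 2 = -4 + \frac{1}{3} = - \frac{11}{3} \approx -3.6667$)
$Y{\left(w,D \right)} = 1$ ($Y{\left(w,D \right)} = \sqrt{1} = 1$)
$G = 0$ ($G = 1 \cdot 0 = 0$)
$\left(E{\left(p \right)} + G\right)^{2} = \left(\left(11 - - \frac{11}{3}\right) + 0\right)^{2} = \left(\left(11 + \frac{11}{3}\right) + 0\right)^{2} = \left(\frac{44}{3} + 0\right)^{2} = \left(\frac{44}{3}\right)^{2} = \frac{1936}{9}$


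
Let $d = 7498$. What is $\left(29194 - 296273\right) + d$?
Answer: $-259581$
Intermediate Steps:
$\left(29194 - 296273\right) + d = \left(29194 - 296273\right) + 7498 = -267079 + 7498 = -259581$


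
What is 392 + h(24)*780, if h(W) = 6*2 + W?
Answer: 28472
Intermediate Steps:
h(W) = 12 + W
392 + h(24)*780 = 392 + (12 + 24)*780 = 392 + 36*780 = 392 + 28080 = 28472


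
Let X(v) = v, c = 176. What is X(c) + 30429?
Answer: 30605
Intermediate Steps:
X(c) + 30429 = 176 + 30429 = 30605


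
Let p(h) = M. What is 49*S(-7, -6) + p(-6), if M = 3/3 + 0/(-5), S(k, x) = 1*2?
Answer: 99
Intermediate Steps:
S(k, x) = 2
M = 1 (M = 3*(⅓) + 0*(-⅕) = 1 + 0 = 1)
p(h) = 1
49*S(-7, -6) + p(-6) = 49*2 + 1 = 98 + 1 = 99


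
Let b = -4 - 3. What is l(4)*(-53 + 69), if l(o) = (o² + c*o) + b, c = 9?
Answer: 720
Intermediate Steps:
b = -7
l(o) = -7 + o² + 9*o (l(o) = (o² + 9*o) - 7 = -7 + o² + 9*o)
l(4)*(-53 + 69) = (-7 + 4² + 9*4)*(-53 + 69) = (-7 + 16 + 36)*16 = 45*16 = 720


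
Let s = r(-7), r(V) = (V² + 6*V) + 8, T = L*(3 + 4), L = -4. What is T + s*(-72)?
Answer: -1108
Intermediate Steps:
T = -28 (T = -4*(3 + 4) = -4*7 = -28)
r(V) = 8 + V² + 6*V
s = 15 (s = 8 + (-7)² + 6*(-7) = 8 + 49 - 42 = 15)
T + s*(-72) = -28 + 15*(-72) = -28 - 1080 = -1108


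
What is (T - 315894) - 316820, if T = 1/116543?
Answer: -73738387701/116543 ≈ -6.3271e+5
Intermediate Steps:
T = 1/116543 ≈ 8.5805e-6
(T - 315894) - 316820 = (1/116543 - 315894) - 316820 = -36815234441/116543 - 316820 = -73738387701/116543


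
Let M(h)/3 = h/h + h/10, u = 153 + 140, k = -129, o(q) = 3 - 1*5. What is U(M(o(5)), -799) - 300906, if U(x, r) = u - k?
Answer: -300484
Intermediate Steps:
o(q) = -2 (o(q) = 3 - 5 = -2)
u = 293
M(h) = 3 + 3*h/10 (M(h) = 3*(h/h + h/10) = 3*(1 + h*(1/10)) = 3*(1 + h/10) = 3 + 3*h/10)
U(x, r) = 422 (U(x, r) = 293 - 1*(-129) = 293 + 129 = 422)
U(M(o(5)), -799) - 300906 = 422 - 300906 = -300484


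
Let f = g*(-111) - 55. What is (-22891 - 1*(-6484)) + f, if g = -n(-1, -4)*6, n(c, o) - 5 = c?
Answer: -13798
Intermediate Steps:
n(c, o) = 5 + c
g = -24 (g = -(5 - 1)*6 = -1*4*6 = -4*6 = -24)
f = 2609 (f = -24*(-111) - 55 = 2664 - 55 = 2609)
(-22891 - 1*(-6484)) + f = (-22891 - 1*(-6484)) + 2609 = (-22891 + 6484) + 2609 = -16407 + 2609 = -13798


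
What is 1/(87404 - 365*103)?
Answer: 1/49809 ≈ 2.0077e-5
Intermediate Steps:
1/(87404 - 365*103) = 1/(87404 - 37595) = 1/49809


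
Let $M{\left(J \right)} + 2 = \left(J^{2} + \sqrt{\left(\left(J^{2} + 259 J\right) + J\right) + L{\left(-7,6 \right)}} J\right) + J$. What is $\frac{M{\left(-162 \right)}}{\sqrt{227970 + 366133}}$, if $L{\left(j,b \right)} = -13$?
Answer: $\frac{26080 \sqrt{594103}}{594103} - \frac{162 i \sqrt{9439702567}}{594103} \approx 33.836 - 26.493 i$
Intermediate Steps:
$M{\left(J \right)} = -2 + J + J^{2} + J \sqrt{-13 + J^{2} + 260 J}$ ($M{\left(J \right)} = -2 + \left(\left(J^{2} + \sqrt{\left(\left(J^{2} + 259 J\right) + J\right) - 13} J\right) + J\right) = -2 + \left(\left(J^{2} + \sqrt{\left(J^{2} + 260 J\right) - 13} J\right) + J\right) = -2 + \left(\left(J^{2} + \sqrt{-13 + J^{2} + 260 J} J\right) + J\right) = -2 + \left(\left(J^{2} + J \sqrt{-13 + J^{2} + 260 J}\right) + J\right) = -2 + \left(J + J^{2} + J \sqrt{-13 + J^{2} + 260 J}\right) = -2 + J + J^{2} + J \sqrt{-13 + J^{2} + 260 J}$)
$\frac{M{\left(-162 \right)}}{\sqrt{227970 + 366133}} = \frac{-2 - 162 + \left(-162\right)^{2} - 162 \sqrt{-13 + \left(-162\right)^{2} + 260 \left(-162\right)}}{\sqrt{227970 + 366133}} = \frac{-2 - 162 + 26244 - 162 \sqrt{-13 + 26244 - 42120}}{\sqrt{594103}} = \left(-2 - 162 + 26244 - 162 \sqrt{-15889}\right) \frac{\sqrt{594103}}{594103} = \left(-2 - 162 + 26244 - 162 i \sqrt{15889}\right) \frac{\sqrt{594103}}{594103} = \left(26080 - 162 i \sqrt{15889}\right) \frac{\sqrt{594103}}{594103} = \frac{\sqrt{594103} \left(26080 - 162 i \sqrt{15889}\right)}{594103}$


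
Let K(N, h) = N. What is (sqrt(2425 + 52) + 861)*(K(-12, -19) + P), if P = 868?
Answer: 737016 + 856*sqrt(2477) ≈ 7.7962e+5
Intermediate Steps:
(sqrt(2425 + 52) + 861)*(K(-12, -19) + P) = (sqrt(2425 + 52) + 861)*(-12 + 868) = (sqrt(2477) + 861)*856 = (861 + sqrt(2477))*856 = 737016 + 856*sqrt(2477)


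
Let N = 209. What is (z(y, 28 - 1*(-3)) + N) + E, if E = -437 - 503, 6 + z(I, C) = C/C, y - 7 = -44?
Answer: -736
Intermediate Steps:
y = -37 (y = 7 - 44 = -37)
z(I, C) = -5 (z(I, C) = -6 + C/C = -6 + 1 = -5)
E = -940
(z(y, 28 - 1*(-3)) + N) + E = (-5 + 209) - 940 = 204 - 940 = -736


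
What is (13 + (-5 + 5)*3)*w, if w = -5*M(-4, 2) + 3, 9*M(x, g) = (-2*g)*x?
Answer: -689/9 ≈ -76.556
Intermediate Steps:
M(x, g) = -2*g*x/9 (M(x, g) = ((-2*g)*x)/9 = (-2*g*x)/9 = -2*g*x/9)
w = -53/9 (w = -(-10)*2*(-4)/9 + 3 = -5*16/9 + 3 = -80/9 + 3 = -53/9 ≈ -5.8889)
(13 + (-5 + 5)*3)*w = (13 + (-5 + 5)*3)*(-53/9) = (13 + 0*3)*(-53/9) = (13 + 0)*(-53/9) = 13*(-53/9) = -689/9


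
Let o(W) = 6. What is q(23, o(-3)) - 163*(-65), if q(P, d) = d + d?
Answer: 10607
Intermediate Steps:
q(P, d) = 2*d
q(23, o(-3)) - 163*(-65) = 2*6 - 163*(-65) = 12 + 10595 = 10607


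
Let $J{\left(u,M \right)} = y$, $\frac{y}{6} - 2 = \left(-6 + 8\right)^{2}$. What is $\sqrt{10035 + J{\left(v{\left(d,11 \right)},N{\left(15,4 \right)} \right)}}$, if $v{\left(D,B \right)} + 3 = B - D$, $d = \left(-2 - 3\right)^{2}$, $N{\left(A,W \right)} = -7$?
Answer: $3 \sqrt{1119} \approx 100.35$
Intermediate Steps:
$d = 25$ ($d = \left(-5\right)^{2} = 25$)
$v{\left(D,B \right)} = -3 + B - D$ ($v{\left(D,B \right)} = -3 + \left(B - D\right) = -3 + B - D$)
$y = 36$ ($y = 12 + 6 \left(-6 + 8\right)^{2} = 12 + 6 \cdot 2^{2} = 12 + 6 \cdot 4 = 12 + 24 = 36$)
$J{\left(u,M \right)} = 36$
$\sqrt{10035 + J{\left(v{\left(d,11 \right)},N{\left(15,4 \right)} \right)}} = \sqrt{10035 + 36} = \sqrt{10071} = 3 \sqrt{1119}$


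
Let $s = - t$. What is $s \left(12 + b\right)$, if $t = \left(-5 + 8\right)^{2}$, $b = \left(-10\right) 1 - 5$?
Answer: $27$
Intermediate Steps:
$b = -15$ ($b = -10 - 5 = -15$)
$t = 9$ ($t = 3^{2} = 9$)
$s = -9$ ($s = \left(-1\right) 9 = -9$)
$s \left(12 + b\right) = - 9 \left(12 - 15\right) = \left(-9\right) \left(-3\right) = 27$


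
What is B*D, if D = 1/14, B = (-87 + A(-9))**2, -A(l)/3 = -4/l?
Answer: 70225/126 ≈ 557.34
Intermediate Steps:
A(l) = 12/l (A(l) = -(-12)/l = 12/l)
B = 70225/9 (B = (-87 + 12/(-9))**2 = (-87 + 12*(-1/9))**2 = (-87 - 4/3)**2 = (-265/3)**2 = 70225/9 ≈ 7802.8)
D = 1/14 ≈ 0.071429
B*D = (70225/9)*(1/14) = 70225/126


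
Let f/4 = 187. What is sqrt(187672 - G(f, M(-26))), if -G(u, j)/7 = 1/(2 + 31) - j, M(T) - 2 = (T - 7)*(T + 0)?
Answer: sqrt(197819259)/33 ≈ 426.21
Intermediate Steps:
M(T) = 2 + T*(-7 + T) (M(T) = 2 + (T - 7)*(T + 0) = 2 + (-7 + T)*T = 2 + T*(-7 + T))
f = 748 (f = 4*187 = 748)
G(u, j) = -7/33 + 7*j (G(u, j) = -7*(1/(2 + 31) - j) = -7*(1/33 - j) = -7/33 + 7*j)
sqrt(187672 - G(f, M(-26))) = sqrt(187672 - (-7/33 + 7*(2 + (-26)**2 - 7*(-26)))) = sqrt(187672 - (-7/33 + 7*(2 + 676 + 182))) = sqrt(187672 - (-7/33 + 7*860)) = sqrt(187672 - (-7/33 + 6020)) = sqrt(187672 - 1*198653/33) = sqrt(187672 - 198653/33) = sqrt(5994523/33) = sqrt(197819259)/33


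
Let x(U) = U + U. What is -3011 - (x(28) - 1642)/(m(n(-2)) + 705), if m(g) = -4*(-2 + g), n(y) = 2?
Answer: -2121169/705 ≈ -3008.8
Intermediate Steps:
m(g) = 8 - 4*g
x(U) = 2*U
-3011 - (x(28) - 1642)/(m(n(-2)) + 705) = -3011 - (2*28 - 1642)/((8 - 4*2) + 705) = -3011 - (56 - 1642)/((8 - 8) + 705) = -3011 - (-1586)/(0 + 705) = -3011 - (-1586)/705 = -3011 - 1*(-1586/705) = -3011 + 1586/705 = -2121169/705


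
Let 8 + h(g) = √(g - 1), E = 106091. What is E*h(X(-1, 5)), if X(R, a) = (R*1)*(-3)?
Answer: -848728 + 106091*√2 ≈ -6.9869e+5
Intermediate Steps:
X(R, a) = -3*R (X(R, a) = R*(-3) = -3*R)
h(g) = -8 + √(-1 + g) (h(g) = -8 + √(g - 1) = -8 + √(-1 + g))
E*h(X(-1, 5)) = 106091*(-8 + √(-1 - 3*(-1))) = 106091*(-8 + √(-1 + 3)) = 106091*(-8 + √2) = -848728 + 106091*√2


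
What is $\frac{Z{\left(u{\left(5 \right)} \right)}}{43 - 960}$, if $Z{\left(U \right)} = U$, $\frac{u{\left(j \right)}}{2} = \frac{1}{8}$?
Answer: $- \frac{1}{3668} \approx -0.00027263$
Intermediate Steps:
$u{\left(j \right)} = \frac{1}{4}$ ($u{\left(j \right)} = \frac{2}{8} = 2 \cdot \frac{1}{8} = \frac{1}{4}$)
$\frac{Z{\left(u{\left(5 \right)} \right)}}{43 - 960} = \frac{1}{4 \left(43 - 960\right)} = \frac{1}{4 \left(-917\right)} = \frac{1}{4} \left(- \frac{1}{917}\right) = - \frac{1}{3668}$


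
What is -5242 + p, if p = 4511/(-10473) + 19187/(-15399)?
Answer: -281889095758/53757909 ≈ -5243.7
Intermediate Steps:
p = -90136780/53757909 (p = 4511*(-1/10473) + 19187*(-1/15399) = -4511/10473 - 19187/15399 = -90136780/53757909 ≈ -1.6767)
-5242 + p = -5242 - 90136780/53757909 = -281889095758/53757909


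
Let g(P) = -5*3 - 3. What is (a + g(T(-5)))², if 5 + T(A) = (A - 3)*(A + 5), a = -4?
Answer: 484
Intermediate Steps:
T(A) = -5 + (-3 + A)*(5 + A) (T(A) = -5 + (A - 3)*(A + 5) = -5 + (-3 + A)*(5 + A))
g(P) = -18 (g(P) = -15 - 3 = -18)
(a + g(T(-5)))² = (-4 - 18)² = (-22)² = 484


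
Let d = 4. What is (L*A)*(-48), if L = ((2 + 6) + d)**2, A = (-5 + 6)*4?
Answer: -27648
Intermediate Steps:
A = 4 (A = 1*4 = 4)
L = 144 (L = ((2 + 6) + 4)**2 = (8 + 4)**2 = 12**2 = 144)
(L*A)*(-48) = (144*4)*(-48) = 576*(-48) = -27648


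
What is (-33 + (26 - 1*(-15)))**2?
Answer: 64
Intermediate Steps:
(-33 + (26 - 1*(-15)))**2 = (-33 + (26 + 15))**2 = (-33 + 41)**2 = 8**2 = 64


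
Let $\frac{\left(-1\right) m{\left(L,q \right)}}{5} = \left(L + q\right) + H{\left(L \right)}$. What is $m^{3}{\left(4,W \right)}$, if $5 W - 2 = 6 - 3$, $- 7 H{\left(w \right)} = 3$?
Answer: $- \frac{4096000}{343} \approx -11942.0$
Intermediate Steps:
$H{\left(w \right)} = - \frac{3}{7}$ ($H{\left(w \right)} = \left(- \frac{1}{7}\right) 3 = - \frac{3}{7}$)
$W = 1$ ($W = \frac{2}{5} + \frac{6 - 3}{5} = \frac{2}{5} + \frac{1}{5} \cdot 3 = \frac{2}{5} + \frac{3}{5} = 1$)
$m{\left(L,q \right)} = \frac{15}{7} - 5 L - 5 q$ ($m{\left(L,q \right)} = - 5 \left(\left(L + q\right) - \frac{3}{7}\right) = - 5 \left(- \frac{3}{7} + L + q\right) = \frac{15}{7} - 5 L - 5 q$)
$m^{3}{\left(4,W \right)} = \left(\frac{15}{7} - 20 - 5\right)^{3} = \left(- \frac{160}{7}\right)^{3} = - \frac{4096000}{343}$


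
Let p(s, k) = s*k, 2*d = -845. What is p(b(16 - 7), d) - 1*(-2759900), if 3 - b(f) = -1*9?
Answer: 2754830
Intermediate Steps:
d = -845/2 (d = (½)*(-845) = -845/2 ≈ -422.50)
b(f) = 12 (b(f) = 3 - (-1)*9 = 3 - 1*(-9) = 3 + 9 = 12)
p(s, k) = k*s
p(b(16 - 7), d) - 1*(-2759900) = -845/2*12 - 1*(-2759900) = -5070 + 2759900 = 2754830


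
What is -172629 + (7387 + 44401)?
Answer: -120841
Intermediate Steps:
-172629 + (7387 + 44401) = -172629 + 51788 = -120841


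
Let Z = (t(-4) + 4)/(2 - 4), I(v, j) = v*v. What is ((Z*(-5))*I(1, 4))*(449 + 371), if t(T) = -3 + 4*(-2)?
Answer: -14350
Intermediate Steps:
I(v, j) = v²
t(T) = -11 (t(T) = -3 - 8 = -11)
Z = 7/2 (Z = (-11 + 4)/(2 - 4) = -7/(-2) = -7*(-½) = 7/2 ≈ 3.5000)
((Z*(-5))*I(1, 4))*(449 + 371) = (((7/2)*(-5))*1²)*(449 + 371) = -35/2*1*820 = -35/2*820 = -14350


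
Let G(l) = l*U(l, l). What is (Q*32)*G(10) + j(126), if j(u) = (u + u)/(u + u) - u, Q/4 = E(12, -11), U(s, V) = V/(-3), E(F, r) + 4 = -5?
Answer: 38275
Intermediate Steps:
E(F, r) = -9 (E(F, r) = -4 - 5 = -9)
U(s, V) = -V/3 (U(s, V) = V*(-⅓) = -V/3)
Q = -36 (Q = 4*(-9) = -36)
j(u) = 1 - u (j(u) = (2*u)/((2*u)) - u = (2*u)*(1/(2*u)) - u = 1 - u)
G(l) = -l²/3 (G(l) = l*(-l/3) = -l²/3)
(Q*32)*G(10) + j(126) = (-36*32)*(-⅓*10²) + (1 - 1*126) = -(-384)*100 + (1 - 126) = -1152*(-100/3) - 125 = 38400 - 125 = 38275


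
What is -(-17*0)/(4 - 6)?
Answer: 0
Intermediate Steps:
-(-17*0)/(4 - 6) = -0/(-2) = -0*(-1)/2 = -1*0 = 0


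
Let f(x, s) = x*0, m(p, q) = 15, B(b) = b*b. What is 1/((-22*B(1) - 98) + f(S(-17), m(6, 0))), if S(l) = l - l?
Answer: -1/120 ≈ -0.0083333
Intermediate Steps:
B(b) = b²
S(l) = 0
f(x, s) = 0
1/((-22*B(1) - 98) + f(S(-17), m(6, 0))) = 1/((-22*1² - 98) + 0) = 1/((-22*1 - 98) + 0) = 1/((-22 - 98) + 0) = 1/(-120 + 0) = 1/(-120) = -1/120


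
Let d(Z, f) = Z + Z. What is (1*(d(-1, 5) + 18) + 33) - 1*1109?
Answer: -1060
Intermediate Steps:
d(Z, f) = 2*Z
(1*(d(-1, 5) + 18) + 33) - 1*1109 = (1*(2*(-1) + 18) + 33) - 1*1109 = (1*(-2 + 18) + 33) - 1109 = (1*16 + 33) - 1109 = (16 + 33) - 1109 = 49 - 1109 = -1060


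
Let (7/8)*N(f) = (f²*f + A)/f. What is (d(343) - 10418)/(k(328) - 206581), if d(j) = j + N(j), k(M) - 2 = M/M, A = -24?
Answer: -298638589/495993778 ≈ -0.60210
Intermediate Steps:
k(M) = 3 (k(M) = 2 + M/M = 2 + 1 = 3)
N(f) = 8*(-24 + f³)/(7*f) (N(f) = 8*((f²*f - 24)/f)/7 = 8*((f³ - 24)/f)/7 = 8*((-24 + f³)/f)/7 = 8*(-24 + f³)/(7*f))
d(j) = j + 8*(-24 + j³)/(7*j)
(d(343) - 10418)/(k(328) - 206581) = ((343 - 192/7/343 + (8/7)*343²) - 10418)/(3 - 206581) = ((343 - 192/7*1/343 + (8/7)*117649) - 10418)/(-206578) = ((343 - 192/2401 + 134456) - 10418)*(-1/206578) = (323652207/2401 - 10418)*(-1/206578) = (298638589/2401)*(-1/206578) = -298638589/495993778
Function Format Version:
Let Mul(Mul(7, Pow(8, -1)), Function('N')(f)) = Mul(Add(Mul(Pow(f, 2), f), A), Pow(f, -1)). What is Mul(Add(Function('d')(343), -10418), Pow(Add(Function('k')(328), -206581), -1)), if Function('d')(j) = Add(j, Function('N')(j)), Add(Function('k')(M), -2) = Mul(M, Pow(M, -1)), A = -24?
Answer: Rational(-298638589, 495993778) ≈ -0.60210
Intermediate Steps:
Function('k')(M) = 3 (Function('k')(M) = Add(2, Mul(M, Pow(M, -1))) = Add(2, 1) = 3)
Function('N')(f) = Mul(Rational(8, 7), Pow(f, -1), Add(-24, Pow(f, 3))) (Function('N')(f) = Mul(Rational(8, 7), Mul(Add(Mul(Pow(f, 2), f), -24), Pow(f, -1))) = Mul(Rational(8, 7), Mul(Add(Pow(f, 3), -24), Pow(f, -1))) = Mul(Rational(8, 7), Mul(Add(-24, Pow(f, 3)), Pow(f, -1))) = Mul(Rational(8, 7), Mul(Pow(f, -1), Add(-24, Pow(f, 3)))) = Mul(Rational(8, 7), Pow(f, -1), Add(-24, Pow(f, 3))))
Function('d')(j) = Add(j, Mul(Rational(8, 7), Pow(j, -1), Add(-24, Pow(j, 3))))
Mul(Add(Function('d')(343), -10418), Pow(Add(Function('k')(328), -206581), -1)) = Mul(Add(Add(343, Mul(Rational(-192, 7), Pow(343, -1)), Mul(Rational(8, 7), Pow(343, 2))), -10418), Pow(Add(3, -206581), -1)) = Mul(Add(Add(343, Mul(Rational(-192, 7), Rational(1, 343)), Mul(Rational(8, 7), 117649)), -10418), Pow(-206578, -1)) = Mul(Add(Add(343, Rational(-192, 2401), 134456), -10418), Rational(-1, 206578)) = Mul(Add(Rational(323652207, 2401), -10418), Rational(-1, 206578)) = Mul(Rational(298638589, 2401), Rational(-1, 206578)) = Rational(-298638589, 495993778)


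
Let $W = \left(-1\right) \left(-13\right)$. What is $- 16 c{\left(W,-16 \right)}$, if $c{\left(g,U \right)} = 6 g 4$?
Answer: $-4992$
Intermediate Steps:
$W = 13$
$c{\left(g,U \right)} = 24 g$
$- 16 c{\left(W,-16 \right)} = - 16 \cdot 24 \cdot 13 = \left(-16\right) 312 = -4992$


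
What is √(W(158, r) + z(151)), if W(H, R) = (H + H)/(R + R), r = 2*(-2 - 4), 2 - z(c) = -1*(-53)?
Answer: I*√2310/6 ≈ 8.0104*I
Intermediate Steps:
z(c) = -51 (z(c) = 2 - (-1)*(-53) = 2 - 1*53 = 2 - 53 = -51)
r = -12 (r = 2*(-6) = -12)
W(H, R) = H/R (W(H, R) = (2*H)/((2*R)) = (2*H)*(1/(2*R)) = H/R)
√(W(158, r) + z(151)) = √(158/(-12) - 51) = √(158*(-1/12) - 51) = √(-79/6 - 51) = √(-385/6) = I*√2310/6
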